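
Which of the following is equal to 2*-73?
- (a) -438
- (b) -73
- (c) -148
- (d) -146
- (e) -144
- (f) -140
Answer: d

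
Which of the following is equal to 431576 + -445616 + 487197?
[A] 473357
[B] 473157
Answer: B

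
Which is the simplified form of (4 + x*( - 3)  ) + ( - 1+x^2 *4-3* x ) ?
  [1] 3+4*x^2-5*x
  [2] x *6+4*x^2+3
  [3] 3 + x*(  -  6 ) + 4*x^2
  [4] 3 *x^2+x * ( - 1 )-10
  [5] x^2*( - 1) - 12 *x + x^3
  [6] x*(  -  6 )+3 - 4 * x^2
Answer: 3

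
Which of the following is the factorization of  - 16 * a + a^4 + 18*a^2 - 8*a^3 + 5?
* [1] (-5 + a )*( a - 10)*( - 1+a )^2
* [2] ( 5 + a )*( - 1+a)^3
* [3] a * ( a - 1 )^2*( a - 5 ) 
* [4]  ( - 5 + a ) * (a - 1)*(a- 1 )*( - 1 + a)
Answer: 4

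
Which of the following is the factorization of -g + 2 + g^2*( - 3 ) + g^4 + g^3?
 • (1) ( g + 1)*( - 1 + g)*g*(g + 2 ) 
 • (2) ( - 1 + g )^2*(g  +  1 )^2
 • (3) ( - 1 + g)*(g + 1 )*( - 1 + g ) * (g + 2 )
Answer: 3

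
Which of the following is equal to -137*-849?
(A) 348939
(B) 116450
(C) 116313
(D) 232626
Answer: C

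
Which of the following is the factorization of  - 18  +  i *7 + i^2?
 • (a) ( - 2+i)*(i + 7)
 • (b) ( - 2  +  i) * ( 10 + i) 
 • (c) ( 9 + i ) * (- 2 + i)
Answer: c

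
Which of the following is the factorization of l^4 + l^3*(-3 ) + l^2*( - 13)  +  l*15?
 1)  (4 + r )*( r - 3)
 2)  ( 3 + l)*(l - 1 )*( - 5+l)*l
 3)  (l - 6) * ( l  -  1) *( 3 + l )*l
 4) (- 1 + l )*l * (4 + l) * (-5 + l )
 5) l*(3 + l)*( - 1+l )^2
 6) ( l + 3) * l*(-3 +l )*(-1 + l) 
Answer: 2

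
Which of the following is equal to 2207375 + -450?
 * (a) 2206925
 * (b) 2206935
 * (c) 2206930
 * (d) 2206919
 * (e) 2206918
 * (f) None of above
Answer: a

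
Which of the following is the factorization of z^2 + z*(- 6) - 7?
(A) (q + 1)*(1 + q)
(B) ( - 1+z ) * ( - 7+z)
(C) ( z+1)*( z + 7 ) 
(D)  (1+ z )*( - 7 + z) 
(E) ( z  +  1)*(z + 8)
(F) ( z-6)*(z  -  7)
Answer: D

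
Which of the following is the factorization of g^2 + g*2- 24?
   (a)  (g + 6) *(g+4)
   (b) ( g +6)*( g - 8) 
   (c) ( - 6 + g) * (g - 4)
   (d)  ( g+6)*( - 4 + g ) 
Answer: d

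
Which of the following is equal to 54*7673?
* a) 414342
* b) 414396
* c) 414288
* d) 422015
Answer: a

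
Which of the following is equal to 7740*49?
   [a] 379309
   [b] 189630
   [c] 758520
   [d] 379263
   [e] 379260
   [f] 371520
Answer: e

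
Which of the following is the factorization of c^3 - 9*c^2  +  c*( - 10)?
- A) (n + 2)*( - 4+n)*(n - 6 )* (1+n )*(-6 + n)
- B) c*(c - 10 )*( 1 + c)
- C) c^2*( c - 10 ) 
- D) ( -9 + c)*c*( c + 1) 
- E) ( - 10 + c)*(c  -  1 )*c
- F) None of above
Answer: B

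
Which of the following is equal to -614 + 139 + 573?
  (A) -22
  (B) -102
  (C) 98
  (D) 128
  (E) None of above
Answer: C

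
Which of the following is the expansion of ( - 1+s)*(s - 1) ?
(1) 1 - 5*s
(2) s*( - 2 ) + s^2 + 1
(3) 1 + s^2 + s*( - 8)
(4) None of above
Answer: 2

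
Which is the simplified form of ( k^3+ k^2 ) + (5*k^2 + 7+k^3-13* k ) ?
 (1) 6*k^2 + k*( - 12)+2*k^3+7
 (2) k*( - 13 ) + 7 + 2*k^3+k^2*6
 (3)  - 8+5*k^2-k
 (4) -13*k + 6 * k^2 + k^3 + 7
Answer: 2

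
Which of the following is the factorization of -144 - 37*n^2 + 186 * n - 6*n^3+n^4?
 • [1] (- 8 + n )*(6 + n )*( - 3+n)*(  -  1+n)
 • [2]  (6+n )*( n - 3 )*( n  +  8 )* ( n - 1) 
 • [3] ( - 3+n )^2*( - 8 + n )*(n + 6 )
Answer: 1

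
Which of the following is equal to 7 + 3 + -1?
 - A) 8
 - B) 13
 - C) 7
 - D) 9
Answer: D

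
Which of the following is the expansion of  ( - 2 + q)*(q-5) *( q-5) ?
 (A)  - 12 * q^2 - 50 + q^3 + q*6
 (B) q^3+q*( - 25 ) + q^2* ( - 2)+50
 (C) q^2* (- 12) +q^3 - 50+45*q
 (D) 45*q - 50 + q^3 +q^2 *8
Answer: C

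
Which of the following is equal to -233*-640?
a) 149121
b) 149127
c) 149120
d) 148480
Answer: c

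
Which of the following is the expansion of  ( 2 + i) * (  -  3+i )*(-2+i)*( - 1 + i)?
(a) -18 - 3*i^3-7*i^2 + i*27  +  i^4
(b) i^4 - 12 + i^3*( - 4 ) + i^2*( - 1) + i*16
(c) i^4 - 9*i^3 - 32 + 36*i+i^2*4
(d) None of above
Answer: b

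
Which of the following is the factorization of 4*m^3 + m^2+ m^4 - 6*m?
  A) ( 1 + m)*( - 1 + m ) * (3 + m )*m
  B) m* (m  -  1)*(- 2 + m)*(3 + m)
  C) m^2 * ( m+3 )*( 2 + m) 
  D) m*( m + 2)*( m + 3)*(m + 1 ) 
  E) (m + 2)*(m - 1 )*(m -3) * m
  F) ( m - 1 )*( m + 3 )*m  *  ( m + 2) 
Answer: F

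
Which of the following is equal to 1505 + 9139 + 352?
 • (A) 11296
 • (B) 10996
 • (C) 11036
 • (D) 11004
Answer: B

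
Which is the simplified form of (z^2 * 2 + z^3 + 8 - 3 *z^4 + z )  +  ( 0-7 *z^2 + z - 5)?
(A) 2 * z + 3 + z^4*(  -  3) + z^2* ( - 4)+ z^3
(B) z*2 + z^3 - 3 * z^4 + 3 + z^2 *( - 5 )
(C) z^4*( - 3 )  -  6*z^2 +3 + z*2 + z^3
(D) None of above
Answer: B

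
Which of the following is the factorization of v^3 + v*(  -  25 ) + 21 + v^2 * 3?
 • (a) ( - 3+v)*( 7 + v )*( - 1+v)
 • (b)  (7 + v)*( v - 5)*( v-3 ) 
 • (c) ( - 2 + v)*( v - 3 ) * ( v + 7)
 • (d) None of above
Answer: a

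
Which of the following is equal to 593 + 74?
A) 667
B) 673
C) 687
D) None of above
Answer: A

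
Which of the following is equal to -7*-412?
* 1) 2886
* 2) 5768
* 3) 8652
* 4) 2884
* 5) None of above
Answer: 4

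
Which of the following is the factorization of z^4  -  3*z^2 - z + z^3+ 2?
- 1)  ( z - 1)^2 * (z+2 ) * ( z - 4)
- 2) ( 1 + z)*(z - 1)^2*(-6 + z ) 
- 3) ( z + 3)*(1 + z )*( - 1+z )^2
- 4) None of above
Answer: 4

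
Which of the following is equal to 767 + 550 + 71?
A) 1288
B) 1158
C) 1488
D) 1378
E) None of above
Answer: E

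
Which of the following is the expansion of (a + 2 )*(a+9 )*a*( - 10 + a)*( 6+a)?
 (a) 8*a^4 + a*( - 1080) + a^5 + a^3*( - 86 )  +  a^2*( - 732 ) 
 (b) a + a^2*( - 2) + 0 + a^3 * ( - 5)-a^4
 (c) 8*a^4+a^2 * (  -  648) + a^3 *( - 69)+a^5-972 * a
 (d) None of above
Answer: d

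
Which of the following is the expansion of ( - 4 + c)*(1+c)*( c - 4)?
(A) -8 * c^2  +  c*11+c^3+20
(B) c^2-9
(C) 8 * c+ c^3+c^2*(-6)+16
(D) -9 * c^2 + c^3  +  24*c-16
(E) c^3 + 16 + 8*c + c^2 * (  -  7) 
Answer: E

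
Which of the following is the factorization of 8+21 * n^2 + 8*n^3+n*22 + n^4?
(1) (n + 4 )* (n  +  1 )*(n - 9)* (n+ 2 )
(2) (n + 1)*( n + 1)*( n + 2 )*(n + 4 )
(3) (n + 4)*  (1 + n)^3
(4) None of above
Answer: 2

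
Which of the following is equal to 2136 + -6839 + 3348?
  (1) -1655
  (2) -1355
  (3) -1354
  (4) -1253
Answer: 2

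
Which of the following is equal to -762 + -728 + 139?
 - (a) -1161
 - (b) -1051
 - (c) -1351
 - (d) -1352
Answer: c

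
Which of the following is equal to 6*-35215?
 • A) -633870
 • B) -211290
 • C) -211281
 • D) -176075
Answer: B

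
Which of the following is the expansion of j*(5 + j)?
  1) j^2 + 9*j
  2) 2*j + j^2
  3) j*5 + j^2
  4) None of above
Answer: 3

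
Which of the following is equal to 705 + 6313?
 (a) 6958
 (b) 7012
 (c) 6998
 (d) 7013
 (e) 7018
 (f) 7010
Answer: e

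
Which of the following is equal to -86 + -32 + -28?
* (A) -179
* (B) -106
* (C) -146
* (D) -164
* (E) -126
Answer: C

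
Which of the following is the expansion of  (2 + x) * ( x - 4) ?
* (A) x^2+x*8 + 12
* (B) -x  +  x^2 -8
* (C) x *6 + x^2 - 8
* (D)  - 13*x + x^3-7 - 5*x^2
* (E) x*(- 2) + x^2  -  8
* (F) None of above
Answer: E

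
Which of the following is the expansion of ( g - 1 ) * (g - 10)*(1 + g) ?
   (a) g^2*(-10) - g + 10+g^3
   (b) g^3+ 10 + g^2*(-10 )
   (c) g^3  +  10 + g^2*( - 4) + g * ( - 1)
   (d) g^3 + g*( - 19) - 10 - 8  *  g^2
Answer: a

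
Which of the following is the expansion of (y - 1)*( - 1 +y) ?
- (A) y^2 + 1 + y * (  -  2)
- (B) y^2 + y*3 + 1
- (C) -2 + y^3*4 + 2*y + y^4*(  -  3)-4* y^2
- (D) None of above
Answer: A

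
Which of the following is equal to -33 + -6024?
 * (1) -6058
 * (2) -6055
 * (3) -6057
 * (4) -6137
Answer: 3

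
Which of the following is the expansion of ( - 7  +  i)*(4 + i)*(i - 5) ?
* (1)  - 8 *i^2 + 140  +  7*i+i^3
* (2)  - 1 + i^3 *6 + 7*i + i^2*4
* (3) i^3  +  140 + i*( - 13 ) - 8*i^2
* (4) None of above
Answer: 3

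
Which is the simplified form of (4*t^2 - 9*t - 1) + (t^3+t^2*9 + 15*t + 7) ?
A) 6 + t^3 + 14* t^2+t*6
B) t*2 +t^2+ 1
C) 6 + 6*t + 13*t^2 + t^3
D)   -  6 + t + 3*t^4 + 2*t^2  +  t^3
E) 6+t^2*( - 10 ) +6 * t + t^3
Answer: C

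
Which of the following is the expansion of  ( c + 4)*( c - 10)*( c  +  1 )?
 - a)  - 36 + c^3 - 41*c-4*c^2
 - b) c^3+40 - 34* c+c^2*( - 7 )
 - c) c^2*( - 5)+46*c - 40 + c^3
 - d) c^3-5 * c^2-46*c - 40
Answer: d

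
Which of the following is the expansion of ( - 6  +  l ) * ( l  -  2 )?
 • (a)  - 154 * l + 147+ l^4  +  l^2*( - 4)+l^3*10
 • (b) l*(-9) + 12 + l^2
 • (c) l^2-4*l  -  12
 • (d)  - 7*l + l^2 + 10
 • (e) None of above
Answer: e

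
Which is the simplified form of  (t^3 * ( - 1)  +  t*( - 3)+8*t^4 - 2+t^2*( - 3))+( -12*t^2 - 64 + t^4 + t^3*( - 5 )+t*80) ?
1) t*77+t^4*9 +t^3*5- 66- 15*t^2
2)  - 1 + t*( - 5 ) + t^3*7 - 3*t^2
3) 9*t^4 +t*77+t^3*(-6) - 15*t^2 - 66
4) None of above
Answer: 3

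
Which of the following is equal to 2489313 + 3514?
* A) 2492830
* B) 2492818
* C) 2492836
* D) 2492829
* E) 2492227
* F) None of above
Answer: F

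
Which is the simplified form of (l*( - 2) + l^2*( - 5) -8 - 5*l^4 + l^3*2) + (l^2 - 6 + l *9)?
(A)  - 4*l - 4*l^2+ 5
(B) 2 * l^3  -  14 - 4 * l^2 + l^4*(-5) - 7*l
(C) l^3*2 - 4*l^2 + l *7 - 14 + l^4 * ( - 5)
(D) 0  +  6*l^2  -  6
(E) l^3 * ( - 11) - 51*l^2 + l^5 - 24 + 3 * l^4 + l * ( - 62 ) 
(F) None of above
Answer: C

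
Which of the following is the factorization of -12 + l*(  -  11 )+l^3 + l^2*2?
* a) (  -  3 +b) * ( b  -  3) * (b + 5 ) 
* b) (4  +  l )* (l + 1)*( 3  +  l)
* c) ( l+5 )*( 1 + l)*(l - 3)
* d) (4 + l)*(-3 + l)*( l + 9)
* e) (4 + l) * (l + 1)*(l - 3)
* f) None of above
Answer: e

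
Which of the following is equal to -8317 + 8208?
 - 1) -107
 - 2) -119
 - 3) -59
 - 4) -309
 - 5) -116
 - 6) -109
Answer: 6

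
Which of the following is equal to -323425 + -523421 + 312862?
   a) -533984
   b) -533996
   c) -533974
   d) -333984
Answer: a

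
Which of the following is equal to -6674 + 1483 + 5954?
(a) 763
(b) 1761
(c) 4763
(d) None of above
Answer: a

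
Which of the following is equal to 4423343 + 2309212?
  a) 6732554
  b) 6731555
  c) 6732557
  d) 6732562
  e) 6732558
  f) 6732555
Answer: f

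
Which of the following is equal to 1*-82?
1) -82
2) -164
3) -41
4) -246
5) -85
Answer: 1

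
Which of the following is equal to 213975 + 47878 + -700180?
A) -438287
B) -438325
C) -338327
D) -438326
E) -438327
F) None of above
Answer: E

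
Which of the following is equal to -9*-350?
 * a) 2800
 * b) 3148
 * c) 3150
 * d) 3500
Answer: c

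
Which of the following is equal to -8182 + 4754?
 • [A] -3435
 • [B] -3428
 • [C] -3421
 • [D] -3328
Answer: B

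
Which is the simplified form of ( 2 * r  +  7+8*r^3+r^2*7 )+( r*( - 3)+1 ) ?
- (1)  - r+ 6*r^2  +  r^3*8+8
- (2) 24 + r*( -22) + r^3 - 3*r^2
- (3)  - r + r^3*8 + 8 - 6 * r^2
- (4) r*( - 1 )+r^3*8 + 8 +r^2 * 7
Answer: 4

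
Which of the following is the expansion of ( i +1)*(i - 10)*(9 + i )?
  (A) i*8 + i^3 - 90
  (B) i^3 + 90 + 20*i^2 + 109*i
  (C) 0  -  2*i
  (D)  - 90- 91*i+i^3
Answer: D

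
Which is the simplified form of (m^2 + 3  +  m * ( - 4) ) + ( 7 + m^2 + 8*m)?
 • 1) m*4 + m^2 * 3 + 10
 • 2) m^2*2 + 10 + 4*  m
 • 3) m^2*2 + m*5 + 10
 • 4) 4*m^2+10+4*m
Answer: 2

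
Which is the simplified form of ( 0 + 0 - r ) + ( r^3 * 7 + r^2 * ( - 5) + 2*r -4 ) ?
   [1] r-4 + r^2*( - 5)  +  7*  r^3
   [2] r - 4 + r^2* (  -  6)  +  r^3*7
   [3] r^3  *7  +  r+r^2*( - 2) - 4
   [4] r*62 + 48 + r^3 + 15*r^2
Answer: 1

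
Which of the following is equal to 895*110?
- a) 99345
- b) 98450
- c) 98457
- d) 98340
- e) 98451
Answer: b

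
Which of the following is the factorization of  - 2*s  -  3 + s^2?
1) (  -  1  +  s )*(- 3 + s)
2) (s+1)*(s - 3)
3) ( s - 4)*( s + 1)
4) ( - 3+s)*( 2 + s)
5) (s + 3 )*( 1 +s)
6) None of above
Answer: 2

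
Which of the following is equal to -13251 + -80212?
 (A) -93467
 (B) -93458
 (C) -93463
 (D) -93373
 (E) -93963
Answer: C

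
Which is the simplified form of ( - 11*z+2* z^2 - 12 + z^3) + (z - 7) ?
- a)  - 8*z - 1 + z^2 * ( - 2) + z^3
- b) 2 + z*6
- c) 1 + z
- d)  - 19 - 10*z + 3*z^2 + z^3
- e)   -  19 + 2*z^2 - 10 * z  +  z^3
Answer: e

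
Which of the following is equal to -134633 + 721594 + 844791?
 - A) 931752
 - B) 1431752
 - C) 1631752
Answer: B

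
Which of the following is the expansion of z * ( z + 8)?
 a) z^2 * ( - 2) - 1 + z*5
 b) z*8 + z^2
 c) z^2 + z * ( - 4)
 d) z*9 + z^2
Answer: b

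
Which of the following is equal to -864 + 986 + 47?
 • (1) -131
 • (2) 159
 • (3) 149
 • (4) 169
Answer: 4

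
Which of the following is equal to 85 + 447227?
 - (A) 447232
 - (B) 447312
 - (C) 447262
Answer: B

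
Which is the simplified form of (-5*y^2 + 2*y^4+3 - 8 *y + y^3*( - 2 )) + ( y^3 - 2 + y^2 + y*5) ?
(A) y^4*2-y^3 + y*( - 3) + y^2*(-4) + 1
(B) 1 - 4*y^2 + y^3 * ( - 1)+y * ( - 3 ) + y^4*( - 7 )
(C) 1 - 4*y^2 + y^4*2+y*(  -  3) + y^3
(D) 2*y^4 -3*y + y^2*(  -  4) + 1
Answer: A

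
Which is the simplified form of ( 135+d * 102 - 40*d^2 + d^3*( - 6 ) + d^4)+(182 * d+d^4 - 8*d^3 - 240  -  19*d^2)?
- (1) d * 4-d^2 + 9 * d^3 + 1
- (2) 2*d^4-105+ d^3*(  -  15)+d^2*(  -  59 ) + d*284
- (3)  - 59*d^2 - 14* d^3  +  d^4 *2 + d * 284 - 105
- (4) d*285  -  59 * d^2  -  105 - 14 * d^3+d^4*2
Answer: 3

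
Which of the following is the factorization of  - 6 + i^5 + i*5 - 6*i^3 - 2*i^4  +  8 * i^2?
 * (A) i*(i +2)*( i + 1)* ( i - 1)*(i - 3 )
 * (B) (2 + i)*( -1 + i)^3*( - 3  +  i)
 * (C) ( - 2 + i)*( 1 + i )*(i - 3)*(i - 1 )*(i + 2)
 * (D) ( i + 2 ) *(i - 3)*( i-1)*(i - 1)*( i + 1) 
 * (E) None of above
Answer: D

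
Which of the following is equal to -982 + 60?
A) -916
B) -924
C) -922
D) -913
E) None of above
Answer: C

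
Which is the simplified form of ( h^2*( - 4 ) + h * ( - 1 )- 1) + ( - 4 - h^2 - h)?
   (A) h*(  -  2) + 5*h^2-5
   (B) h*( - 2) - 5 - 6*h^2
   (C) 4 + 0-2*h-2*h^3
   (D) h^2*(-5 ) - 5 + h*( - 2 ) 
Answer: D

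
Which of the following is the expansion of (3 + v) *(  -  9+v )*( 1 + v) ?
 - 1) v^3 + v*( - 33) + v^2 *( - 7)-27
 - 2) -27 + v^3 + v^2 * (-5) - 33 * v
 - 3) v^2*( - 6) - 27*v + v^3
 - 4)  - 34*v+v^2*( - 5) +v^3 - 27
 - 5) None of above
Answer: 2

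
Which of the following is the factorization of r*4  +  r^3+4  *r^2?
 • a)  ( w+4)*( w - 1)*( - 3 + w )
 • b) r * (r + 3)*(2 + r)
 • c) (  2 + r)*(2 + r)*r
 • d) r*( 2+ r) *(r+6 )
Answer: c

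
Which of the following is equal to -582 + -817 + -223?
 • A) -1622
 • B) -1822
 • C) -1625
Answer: A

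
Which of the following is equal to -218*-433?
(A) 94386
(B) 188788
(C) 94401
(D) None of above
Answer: D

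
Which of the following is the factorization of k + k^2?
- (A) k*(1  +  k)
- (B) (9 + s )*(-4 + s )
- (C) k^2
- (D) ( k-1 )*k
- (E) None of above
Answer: A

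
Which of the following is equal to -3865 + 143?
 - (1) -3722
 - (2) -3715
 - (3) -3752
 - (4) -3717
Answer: 1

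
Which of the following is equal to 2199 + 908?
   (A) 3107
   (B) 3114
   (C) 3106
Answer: A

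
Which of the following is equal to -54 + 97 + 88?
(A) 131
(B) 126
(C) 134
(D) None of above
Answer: A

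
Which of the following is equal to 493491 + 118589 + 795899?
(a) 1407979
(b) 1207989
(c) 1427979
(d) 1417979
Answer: a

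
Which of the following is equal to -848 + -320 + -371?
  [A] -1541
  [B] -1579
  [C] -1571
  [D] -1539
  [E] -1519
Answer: D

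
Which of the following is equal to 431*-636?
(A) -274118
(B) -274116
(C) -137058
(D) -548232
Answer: B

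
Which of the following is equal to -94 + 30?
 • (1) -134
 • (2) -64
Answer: 2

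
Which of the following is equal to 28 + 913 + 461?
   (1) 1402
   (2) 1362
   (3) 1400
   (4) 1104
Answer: 1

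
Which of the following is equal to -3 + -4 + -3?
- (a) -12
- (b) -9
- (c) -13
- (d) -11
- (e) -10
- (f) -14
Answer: e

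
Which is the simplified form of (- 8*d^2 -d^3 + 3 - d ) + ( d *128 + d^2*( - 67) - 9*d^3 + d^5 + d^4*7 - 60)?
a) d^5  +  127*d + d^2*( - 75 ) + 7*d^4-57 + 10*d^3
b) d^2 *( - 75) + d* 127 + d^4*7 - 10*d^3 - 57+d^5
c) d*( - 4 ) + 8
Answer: b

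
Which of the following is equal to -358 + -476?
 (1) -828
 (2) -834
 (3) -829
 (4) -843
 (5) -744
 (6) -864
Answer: 2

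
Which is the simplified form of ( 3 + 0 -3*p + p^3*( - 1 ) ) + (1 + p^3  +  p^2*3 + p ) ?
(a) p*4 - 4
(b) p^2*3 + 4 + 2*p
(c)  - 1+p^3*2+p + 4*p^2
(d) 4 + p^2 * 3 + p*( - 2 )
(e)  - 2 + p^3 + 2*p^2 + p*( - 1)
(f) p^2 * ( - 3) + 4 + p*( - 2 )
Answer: d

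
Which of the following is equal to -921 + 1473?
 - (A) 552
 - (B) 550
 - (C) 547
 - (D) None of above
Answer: A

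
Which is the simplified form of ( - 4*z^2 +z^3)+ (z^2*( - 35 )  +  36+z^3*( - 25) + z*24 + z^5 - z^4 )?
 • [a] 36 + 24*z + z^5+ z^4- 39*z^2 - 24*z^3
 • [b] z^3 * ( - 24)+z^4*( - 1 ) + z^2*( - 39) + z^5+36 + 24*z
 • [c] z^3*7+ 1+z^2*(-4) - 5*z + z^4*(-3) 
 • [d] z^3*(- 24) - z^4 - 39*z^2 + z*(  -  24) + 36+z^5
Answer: b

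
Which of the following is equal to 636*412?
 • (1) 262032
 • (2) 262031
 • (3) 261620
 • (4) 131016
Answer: 1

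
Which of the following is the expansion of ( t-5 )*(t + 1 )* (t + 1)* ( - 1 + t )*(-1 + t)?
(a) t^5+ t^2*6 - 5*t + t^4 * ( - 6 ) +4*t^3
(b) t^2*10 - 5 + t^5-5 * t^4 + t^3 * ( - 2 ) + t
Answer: b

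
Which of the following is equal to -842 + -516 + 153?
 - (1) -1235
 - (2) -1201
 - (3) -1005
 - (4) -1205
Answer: 4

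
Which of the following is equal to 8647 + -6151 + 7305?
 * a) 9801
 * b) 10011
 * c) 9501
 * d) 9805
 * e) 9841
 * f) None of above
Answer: a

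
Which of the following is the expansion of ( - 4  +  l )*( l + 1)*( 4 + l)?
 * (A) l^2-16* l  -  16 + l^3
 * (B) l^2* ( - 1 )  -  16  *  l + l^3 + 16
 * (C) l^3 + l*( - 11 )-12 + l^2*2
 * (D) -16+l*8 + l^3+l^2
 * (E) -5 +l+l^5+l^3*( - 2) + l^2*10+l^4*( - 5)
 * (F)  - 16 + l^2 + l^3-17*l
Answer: A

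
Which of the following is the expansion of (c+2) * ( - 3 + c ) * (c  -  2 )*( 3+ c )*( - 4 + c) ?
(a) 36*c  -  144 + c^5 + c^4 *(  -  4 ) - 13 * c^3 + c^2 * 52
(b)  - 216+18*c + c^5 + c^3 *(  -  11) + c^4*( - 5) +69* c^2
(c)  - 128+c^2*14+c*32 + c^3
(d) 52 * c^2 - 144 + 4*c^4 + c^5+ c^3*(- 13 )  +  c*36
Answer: a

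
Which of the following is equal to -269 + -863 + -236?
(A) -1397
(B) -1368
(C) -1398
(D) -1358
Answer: B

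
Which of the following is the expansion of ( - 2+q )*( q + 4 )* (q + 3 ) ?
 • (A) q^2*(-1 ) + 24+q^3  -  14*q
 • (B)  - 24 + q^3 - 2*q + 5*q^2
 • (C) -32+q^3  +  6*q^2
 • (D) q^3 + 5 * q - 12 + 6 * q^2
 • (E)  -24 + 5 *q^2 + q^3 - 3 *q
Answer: B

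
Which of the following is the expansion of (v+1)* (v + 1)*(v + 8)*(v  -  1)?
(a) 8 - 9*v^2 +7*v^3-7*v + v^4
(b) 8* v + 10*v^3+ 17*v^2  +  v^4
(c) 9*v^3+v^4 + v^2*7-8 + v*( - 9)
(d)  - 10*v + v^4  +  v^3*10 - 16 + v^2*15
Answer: c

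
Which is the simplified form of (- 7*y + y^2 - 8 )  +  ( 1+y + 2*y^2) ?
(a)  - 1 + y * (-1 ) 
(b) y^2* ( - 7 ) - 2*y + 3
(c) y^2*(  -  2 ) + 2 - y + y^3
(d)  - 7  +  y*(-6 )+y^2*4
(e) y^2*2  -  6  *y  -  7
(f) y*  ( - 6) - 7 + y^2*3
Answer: f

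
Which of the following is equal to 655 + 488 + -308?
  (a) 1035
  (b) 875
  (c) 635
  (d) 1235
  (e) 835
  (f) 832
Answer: e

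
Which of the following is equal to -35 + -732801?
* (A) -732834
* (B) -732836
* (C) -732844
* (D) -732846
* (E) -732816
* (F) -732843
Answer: B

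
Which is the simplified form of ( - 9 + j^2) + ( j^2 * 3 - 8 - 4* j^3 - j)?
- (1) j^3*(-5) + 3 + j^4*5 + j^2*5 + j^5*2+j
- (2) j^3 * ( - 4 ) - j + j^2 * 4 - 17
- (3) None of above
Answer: 2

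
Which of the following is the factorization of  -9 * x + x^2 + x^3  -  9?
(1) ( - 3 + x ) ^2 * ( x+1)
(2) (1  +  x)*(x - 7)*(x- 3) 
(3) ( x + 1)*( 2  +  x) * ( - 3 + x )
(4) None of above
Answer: 4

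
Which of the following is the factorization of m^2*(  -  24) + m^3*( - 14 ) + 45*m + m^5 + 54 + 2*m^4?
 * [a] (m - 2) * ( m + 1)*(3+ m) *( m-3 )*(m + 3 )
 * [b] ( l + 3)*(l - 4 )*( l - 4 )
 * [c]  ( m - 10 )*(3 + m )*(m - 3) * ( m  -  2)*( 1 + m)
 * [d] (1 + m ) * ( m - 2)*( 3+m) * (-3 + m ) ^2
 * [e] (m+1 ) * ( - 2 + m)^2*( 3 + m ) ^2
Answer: a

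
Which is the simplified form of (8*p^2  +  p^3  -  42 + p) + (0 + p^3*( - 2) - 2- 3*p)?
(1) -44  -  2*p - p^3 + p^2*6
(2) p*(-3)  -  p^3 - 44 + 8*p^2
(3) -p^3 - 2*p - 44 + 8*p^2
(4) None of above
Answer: 3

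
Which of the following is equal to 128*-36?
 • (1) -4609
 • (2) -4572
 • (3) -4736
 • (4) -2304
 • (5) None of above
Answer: 5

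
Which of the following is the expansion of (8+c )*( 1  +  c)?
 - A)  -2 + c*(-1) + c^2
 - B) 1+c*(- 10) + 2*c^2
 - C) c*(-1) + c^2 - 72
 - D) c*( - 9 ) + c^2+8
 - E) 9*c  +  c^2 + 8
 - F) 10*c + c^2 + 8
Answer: E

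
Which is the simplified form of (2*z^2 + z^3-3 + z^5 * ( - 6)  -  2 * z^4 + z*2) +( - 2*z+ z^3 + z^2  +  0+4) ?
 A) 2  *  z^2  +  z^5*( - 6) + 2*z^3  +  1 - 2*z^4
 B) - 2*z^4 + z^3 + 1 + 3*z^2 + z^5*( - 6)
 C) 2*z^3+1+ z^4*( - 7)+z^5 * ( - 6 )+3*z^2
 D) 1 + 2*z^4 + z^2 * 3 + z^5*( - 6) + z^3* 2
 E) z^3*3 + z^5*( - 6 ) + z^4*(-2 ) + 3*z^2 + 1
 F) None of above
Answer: F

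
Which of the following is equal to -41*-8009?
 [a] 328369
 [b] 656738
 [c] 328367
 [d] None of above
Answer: a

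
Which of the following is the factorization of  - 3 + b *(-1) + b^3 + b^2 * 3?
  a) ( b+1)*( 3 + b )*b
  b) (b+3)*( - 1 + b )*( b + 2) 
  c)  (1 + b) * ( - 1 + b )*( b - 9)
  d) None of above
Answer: d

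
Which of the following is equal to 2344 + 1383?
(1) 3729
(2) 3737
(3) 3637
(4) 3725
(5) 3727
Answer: 5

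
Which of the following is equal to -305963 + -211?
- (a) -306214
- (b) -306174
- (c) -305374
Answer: b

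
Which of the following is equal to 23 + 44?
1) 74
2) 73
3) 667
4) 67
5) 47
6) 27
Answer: 4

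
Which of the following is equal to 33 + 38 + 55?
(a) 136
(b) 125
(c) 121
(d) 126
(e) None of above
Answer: d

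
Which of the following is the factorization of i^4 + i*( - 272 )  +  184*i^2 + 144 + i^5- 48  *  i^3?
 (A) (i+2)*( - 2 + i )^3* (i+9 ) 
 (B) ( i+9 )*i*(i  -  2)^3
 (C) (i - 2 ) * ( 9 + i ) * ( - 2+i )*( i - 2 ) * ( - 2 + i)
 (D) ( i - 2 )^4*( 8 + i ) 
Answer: C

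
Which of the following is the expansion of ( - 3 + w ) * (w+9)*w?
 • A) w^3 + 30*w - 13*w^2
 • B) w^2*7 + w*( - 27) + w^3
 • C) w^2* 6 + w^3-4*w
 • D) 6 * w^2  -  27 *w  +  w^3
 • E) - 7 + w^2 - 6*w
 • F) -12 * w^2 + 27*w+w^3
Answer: D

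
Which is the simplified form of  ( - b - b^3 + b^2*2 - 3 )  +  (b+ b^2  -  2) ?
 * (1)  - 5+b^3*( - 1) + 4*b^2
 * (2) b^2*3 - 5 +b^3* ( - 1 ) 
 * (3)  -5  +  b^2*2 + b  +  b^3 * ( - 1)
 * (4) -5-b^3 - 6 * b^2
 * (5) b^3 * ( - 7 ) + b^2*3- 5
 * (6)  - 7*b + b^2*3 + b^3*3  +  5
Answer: 2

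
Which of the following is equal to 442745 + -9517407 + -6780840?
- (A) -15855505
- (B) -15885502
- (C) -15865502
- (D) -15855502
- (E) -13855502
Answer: D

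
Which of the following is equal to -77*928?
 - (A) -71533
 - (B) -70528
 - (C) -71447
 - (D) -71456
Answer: D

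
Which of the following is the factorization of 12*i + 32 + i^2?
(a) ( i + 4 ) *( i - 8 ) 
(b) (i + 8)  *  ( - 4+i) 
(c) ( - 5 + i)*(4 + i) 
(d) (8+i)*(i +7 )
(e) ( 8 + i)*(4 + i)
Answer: e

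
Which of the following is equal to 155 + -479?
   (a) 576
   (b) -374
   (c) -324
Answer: c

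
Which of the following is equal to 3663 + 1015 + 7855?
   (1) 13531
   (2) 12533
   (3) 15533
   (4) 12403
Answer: 2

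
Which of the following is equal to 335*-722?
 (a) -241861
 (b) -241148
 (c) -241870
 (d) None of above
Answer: c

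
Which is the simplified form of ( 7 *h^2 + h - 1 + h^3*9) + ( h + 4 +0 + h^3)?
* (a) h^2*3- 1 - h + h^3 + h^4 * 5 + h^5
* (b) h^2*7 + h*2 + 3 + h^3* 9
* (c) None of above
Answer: c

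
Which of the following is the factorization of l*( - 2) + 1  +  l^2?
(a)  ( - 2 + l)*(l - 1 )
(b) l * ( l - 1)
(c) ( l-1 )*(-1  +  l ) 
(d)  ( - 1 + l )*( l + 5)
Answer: c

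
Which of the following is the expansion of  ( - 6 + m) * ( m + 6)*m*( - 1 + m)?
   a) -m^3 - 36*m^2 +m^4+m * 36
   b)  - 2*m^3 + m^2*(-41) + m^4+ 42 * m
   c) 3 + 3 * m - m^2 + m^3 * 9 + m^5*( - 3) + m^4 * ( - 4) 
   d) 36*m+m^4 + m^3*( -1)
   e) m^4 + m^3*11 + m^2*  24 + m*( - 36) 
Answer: a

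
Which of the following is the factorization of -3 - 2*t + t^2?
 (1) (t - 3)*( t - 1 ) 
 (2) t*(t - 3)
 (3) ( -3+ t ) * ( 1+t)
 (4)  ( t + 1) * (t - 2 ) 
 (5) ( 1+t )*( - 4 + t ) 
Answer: 3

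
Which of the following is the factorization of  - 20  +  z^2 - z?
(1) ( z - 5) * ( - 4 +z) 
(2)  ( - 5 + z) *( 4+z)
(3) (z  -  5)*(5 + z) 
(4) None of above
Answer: 2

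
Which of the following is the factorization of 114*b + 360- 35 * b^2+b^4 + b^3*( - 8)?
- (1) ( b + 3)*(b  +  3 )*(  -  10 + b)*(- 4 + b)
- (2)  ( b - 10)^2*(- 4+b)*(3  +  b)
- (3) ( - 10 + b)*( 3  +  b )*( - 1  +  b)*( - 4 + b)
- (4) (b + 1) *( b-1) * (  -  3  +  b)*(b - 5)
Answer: 1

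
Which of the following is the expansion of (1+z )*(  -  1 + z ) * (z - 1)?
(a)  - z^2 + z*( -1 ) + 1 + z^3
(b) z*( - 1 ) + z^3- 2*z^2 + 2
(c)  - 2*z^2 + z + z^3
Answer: a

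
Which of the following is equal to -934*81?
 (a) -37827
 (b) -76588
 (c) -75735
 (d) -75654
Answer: d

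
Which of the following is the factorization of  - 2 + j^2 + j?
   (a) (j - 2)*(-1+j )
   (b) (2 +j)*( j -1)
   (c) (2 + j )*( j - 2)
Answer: b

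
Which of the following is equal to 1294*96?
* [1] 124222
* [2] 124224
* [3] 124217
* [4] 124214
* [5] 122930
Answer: 2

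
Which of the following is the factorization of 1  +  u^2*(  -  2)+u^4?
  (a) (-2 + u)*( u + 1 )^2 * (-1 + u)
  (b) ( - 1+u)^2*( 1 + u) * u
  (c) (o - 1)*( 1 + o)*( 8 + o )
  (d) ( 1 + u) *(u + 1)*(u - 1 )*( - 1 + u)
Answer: d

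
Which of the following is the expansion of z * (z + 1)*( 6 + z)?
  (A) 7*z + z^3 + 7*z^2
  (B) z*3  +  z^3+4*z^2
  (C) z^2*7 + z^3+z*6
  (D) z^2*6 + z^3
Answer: C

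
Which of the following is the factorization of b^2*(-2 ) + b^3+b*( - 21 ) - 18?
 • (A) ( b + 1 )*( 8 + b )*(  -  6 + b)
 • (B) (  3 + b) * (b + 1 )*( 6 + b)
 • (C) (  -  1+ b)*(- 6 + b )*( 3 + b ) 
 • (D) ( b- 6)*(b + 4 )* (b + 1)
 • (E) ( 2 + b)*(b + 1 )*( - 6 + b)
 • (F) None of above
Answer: F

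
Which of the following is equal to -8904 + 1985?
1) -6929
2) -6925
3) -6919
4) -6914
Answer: 3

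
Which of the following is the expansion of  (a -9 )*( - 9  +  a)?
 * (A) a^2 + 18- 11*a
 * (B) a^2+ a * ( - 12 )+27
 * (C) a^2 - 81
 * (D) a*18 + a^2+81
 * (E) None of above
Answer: E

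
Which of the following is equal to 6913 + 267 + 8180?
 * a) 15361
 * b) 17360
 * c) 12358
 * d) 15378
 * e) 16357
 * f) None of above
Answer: f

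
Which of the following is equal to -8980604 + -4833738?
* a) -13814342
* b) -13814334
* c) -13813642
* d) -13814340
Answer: a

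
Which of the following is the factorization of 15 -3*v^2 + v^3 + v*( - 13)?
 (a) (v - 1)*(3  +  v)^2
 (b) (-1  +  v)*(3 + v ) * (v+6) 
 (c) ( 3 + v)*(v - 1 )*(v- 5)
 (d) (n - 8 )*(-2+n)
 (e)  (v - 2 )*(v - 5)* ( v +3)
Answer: c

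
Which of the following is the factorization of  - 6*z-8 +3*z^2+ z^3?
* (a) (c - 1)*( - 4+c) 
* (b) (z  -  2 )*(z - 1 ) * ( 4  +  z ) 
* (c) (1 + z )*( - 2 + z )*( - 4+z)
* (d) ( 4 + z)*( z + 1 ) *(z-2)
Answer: d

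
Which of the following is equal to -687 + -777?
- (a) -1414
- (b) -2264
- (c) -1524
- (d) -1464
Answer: d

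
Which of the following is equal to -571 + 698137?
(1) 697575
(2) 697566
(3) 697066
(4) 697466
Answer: 2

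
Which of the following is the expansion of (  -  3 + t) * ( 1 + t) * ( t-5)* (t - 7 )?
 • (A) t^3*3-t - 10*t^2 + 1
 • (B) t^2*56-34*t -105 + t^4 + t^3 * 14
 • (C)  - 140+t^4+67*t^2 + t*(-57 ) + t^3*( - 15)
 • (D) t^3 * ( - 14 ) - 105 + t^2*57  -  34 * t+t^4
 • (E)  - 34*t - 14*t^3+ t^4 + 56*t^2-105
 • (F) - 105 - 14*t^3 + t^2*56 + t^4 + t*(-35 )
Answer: E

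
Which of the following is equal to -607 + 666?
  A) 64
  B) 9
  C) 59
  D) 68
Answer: C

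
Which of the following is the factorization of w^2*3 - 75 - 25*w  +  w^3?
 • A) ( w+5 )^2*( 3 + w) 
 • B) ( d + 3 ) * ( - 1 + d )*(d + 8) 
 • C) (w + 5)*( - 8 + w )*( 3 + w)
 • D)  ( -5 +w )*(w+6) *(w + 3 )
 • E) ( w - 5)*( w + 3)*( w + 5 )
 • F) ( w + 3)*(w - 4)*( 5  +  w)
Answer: E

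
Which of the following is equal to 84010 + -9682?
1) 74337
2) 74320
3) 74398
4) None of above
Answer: 4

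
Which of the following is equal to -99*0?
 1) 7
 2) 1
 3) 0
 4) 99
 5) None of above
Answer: 3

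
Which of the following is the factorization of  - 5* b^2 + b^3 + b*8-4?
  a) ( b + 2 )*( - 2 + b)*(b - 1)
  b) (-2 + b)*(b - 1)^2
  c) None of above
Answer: c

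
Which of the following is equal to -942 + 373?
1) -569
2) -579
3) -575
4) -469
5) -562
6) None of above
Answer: 1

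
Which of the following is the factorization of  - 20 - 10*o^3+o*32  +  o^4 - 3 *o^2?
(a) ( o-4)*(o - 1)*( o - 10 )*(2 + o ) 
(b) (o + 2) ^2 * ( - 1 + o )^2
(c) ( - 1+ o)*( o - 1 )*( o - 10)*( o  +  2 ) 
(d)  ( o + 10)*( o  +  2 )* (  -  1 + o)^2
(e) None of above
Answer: c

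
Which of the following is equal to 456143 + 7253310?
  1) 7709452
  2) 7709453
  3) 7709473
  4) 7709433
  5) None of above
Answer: 2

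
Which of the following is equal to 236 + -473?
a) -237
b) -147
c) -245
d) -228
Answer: a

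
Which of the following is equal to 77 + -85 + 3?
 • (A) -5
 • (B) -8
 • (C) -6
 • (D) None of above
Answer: A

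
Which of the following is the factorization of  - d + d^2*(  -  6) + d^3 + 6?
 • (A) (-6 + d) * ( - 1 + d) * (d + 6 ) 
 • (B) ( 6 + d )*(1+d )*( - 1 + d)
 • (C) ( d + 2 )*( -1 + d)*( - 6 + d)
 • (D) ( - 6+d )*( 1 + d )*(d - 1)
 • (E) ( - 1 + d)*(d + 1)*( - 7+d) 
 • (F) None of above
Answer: D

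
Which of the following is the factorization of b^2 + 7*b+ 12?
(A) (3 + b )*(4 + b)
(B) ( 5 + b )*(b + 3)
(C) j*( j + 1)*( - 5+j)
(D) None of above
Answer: A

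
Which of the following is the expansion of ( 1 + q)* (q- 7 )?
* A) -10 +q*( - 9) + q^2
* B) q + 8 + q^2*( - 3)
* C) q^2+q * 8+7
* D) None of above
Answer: D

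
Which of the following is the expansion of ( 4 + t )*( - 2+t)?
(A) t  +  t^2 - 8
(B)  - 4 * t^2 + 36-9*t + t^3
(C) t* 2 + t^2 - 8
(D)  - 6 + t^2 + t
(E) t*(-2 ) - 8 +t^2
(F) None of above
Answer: C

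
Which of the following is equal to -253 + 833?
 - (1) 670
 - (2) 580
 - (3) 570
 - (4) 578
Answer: 2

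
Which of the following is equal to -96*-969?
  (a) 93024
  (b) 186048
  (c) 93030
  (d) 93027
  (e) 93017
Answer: a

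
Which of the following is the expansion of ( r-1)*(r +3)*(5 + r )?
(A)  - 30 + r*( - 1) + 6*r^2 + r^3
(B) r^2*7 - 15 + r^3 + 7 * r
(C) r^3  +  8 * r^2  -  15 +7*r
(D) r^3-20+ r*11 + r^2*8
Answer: B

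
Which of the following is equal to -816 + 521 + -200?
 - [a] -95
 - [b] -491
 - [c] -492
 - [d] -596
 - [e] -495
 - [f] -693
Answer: e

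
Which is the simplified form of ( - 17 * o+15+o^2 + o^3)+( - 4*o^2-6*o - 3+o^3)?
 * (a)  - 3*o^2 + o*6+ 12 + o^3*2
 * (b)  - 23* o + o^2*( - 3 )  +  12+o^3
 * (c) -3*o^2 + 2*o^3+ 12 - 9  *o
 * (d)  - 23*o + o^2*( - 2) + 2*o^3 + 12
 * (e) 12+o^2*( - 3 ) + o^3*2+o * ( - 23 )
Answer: e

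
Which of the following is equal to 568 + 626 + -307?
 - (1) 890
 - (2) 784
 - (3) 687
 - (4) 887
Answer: 4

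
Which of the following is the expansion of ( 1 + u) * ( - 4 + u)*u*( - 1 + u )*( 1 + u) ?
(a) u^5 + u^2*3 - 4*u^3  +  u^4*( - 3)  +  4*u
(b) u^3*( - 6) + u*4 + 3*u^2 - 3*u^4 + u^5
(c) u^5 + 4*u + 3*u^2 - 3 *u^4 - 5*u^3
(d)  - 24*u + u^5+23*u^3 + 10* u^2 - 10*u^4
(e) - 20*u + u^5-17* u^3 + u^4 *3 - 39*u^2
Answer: c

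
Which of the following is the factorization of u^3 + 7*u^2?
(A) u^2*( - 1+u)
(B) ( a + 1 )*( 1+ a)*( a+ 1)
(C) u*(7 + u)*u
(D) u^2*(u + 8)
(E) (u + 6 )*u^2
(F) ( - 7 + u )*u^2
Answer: C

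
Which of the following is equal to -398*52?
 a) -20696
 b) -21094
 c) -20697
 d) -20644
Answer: a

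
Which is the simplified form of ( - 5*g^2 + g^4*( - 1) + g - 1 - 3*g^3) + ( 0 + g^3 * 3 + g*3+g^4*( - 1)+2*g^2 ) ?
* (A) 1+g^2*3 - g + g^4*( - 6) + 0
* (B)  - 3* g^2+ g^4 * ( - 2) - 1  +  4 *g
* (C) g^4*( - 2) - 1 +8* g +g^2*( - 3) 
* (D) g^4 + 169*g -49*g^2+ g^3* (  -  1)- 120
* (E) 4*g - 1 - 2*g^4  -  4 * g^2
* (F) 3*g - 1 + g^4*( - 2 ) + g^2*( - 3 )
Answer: B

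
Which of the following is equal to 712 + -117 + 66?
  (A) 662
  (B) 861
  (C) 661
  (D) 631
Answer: C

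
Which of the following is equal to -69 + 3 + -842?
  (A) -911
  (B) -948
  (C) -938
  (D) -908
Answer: D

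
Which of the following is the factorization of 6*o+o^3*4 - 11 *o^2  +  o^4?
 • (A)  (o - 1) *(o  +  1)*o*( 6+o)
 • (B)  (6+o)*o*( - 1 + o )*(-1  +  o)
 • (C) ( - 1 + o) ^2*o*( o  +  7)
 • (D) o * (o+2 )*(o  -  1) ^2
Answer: B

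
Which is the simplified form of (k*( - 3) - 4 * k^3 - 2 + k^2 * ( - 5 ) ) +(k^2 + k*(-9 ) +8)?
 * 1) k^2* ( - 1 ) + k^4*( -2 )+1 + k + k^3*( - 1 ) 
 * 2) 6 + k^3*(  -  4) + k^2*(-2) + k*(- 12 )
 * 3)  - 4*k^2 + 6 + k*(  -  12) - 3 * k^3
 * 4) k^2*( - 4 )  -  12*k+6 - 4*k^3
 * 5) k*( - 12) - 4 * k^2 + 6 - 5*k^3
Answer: 4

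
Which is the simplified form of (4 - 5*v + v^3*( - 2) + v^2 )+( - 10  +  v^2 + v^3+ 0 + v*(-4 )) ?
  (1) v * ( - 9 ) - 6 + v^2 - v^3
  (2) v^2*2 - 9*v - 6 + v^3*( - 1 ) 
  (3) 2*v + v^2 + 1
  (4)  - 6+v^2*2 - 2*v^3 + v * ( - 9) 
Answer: 2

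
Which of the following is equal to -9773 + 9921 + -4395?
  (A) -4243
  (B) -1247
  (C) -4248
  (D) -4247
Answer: D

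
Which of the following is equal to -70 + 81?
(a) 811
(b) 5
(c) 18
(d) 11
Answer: d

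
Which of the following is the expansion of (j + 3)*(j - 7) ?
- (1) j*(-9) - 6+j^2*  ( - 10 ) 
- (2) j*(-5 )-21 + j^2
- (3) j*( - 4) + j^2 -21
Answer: 3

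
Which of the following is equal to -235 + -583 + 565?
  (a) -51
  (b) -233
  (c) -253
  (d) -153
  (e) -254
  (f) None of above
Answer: c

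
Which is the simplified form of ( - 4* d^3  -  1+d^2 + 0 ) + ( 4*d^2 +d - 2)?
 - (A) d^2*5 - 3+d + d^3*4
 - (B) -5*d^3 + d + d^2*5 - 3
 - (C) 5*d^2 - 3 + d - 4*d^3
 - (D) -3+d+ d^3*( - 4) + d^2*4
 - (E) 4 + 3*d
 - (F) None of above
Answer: C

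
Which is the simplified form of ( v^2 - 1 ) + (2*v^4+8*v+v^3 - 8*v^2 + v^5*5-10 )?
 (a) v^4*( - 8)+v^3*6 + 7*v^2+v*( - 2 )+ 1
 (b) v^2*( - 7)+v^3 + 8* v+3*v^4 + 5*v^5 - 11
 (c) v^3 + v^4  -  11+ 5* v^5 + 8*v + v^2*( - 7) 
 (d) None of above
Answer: d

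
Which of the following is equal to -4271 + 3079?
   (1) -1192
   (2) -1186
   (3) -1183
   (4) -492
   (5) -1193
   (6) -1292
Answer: 1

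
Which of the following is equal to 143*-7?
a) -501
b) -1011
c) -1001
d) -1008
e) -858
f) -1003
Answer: c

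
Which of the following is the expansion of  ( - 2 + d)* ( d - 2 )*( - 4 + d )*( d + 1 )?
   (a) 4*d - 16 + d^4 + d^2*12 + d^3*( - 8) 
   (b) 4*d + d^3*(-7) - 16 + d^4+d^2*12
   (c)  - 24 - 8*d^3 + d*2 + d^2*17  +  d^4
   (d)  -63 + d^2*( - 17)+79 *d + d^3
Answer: b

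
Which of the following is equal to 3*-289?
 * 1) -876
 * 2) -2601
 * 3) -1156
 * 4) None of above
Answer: 4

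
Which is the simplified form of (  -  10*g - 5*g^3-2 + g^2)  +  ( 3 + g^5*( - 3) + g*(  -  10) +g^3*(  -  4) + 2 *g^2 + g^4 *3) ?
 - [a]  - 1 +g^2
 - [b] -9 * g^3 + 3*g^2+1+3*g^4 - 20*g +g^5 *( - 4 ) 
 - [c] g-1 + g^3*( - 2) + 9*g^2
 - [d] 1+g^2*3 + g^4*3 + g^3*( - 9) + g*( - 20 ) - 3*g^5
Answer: d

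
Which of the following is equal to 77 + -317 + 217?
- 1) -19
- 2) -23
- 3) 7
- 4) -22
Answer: 2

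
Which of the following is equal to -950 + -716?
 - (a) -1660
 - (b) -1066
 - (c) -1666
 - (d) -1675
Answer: c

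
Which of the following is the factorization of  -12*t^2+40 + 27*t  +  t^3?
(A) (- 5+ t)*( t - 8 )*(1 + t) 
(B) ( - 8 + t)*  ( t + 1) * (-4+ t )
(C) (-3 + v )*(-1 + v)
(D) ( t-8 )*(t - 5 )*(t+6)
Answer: A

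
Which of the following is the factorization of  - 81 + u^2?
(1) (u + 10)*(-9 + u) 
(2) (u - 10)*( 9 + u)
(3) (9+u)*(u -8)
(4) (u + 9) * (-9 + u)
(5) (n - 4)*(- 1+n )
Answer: 4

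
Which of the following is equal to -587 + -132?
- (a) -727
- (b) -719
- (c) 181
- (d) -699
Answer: b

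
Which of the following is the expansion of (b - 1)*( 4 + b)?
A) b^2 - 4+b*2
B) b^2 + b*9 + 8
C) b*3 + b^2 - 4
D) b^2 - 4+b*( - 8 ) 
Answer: C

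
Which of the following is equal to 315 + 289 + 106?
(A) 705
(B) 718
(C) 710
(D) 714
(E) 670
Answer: C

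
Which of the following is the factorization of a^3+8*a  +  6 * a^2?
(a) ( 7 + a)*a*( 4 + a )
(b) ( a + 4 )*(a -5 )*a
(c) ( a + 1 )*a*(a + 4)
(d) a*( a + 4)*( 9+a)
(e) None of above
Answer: e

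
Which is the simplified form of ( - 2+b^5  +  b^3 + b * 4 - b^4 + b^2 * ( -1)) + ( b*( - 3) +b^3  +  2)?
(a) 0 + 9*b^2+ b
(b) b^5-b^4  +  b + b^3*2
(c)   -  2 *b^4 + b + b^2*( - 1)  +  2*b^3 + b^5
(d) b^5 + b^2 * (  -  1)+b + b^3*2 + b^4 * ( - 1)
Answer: d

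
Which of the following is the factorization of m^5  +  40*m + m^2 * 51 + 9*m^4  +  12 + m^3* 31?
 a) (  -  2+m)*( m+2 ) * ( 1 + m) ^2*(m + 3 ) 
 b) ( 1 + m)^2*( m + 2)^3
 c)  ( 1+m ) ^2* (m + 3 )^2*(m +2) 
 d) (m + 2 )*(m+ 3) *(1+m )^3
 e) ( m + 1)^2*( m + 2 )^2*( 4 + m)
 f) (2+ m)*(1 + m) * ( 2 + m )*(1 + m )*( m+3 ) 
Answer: f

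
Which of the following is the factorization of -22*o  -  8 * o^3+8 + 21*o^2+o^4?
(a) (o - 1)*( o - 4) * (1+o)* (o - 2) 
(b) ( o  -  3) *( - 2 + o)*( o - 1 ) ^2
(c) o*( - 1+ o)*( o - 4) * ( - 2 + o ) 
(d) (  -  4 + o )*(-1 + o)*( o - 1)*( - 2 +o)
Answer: d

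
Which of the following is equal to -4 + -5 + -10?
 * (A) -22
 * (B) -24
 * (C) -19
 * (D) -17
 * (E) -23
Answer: C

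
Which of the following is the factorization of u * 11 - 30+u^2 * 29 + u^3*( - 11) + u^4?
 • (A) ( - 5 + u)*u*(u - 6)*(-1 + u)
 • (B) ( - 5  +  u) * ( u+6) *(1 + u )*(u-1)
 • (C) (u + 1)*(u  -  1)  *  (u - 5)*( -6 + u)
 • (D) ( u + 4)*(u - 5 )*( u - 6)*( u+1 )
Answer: C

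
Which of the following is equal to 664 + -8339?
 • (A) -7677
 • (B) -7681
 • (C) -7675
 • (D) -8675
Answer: C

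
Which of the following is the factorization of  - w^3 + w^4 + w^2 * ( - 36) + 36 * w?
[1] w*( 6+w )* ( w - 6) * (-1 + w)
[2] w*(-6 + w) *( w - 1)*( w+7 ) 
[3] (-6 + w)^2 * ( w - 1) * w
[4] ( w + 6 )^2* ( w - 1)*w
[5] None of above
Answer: 1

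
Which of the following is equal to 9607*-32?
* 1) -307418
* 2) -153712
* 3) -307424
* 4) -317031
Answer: 3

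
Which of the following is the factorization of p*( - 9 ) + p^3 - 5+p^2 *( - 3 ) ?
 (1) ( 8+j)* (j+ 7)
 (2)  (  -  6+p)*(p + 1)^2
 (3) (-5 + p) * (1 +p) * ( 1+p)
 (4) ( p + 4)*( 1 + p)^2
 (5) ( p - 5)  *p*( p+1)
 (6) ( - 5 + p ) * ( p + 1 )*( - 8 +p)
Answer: 3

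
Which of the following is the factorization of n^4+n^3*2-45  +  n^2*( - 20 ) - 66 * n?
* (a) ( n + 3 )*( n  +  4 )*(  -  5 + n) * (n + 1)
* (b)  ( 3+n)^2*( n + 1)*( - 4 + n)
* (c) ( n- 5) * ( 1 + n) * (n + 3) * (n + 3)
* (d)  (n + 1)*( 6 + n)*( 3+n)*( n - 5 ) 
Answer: c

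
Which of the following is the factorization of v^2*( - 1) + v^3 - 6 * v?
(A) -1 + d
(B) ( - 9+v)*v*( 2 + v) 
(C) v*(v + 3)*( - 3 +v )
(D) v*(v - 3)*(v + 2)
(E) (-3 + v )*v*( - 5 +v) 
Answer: D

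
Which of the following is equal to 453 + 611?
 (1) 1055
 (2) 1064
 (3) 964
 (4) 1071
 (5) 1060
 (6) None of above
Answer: 2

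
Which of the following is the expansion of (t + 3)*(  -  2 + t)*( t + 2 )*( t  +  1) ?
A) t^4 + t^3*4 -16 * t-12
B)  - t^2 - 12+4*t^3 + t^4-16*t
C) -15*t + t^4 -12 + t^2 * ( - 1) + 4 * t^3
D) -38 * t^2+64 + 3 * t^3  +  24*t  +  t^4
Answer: B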